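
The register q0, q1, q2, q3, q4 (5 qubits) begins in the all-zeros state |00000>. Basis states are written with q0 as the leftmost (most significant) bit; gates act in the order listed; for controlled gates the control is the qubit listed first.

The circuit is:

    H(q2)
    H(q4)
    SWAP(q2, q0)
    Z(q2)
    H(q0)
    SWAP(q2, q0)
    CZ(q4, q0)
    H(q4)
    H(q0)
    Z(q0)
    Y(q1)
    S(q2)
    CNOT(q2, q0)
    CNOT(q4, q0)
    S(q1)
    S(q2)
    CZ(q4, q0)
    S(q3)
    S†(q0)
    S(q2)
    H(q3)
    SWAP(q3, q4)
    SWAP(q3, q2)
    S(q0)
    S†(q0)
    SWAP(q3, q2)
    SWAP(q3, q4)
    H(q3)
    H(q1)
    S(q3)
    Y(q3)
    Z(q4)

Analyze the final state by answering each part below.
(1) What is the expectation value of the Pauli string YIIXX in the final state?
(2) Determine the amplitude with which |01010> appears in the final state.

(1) In the final state, YIIXX has expectation 0. Key observation: gates 21-28 undo each other exactly, leaving only the rest of the circuit to track.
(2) The final state's coefficient on |01010> equals I/2.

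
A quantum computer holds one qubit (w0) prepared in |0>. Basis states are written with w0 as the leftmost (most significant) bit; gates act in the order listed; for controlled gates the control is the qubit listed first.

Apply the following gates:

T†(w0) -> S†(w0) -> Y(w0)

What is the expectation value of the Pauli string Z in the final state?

The expectation value of Z is -1.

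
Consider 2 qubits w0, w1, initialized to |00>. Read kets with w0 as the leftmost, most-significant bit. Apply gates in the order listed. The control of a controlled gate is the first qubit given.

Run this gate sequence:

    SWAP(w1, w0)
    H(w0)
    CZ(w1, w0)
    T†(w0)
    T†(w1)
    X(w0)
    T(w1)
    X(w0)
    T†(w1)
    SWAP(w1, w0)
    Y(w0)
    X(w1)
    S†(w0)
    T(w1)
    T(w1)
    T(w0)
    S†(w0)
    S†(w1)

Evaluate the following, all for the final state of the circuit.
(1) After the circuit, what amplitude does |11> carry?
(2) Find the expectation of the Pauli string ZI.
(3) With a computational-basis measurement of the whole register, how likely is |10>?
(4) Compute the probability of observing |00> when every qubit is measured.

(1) |11> carries amplitude -sqrt(2)*exp(3*I*pi/4)/2 in the final state.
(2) The observable ZI averages to -1.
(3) A full measurement returns |10> with probability 1/2.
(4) Outcome |00> occurs with probability 0.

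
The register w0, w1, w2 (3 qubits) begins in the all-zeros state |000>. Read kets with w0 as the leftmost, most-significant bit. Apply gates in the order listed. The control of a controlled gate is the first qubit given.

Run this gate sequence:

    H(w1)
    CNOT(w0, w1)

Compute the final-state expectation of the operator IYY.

The expectation value of IYY is 0.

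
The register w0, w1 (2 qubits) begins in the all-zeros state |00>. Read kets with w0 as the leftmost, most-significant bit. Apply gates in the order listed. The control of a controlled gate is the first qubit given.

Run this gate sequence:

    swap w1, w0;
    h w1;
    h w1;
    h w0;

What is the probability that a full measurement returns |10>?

The probability of measuring |10> is 1/2. Key observation: the block from step 2 through step 3 cancels to the identity and can be dropped.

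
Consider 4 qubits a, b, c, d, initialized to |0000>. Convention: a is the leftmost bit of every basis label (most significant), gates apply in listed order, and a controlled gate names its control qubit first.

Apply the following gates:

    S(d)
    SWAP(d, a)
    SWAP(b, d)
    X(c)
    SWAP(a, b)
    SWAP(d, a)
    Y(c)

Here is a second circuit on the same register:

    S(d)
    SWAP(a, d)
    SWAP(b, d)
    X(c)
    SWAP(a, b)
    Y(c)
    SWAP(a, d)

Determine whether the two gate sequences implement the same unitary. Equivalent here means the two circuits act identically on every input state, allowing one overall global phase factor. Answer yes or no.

Yes, they are equivalent — the unitaries differ by at most a global phase.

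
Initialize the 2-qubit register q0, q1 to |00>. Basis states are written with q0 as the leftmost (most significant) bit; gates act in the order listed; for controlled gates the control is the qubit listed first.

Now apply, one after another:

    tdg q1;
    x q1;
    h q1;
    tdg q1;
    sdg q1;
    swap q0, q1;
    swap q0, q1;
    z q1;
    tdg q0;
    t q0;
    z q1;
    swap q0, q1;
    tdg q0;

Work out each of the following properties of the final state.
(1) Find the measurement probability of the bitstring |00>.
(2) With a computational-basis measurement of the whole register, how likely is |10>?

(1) The probability of measuring |00> is 1/2. Key observation: gates 7-12 undo each other exactly, leaving only the rest of the circuit to track.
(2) Outcome |10> occurs with probability 1/2.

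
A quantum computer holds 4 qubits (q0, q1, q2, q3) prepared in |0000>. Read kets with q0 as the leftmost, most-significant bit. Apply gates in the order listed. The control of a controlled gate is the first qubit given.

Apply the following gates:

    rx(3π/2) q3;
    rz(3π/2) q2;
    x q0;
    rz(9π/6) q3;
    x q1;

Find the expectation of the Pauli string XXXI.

The expectation value of XXXI is 0.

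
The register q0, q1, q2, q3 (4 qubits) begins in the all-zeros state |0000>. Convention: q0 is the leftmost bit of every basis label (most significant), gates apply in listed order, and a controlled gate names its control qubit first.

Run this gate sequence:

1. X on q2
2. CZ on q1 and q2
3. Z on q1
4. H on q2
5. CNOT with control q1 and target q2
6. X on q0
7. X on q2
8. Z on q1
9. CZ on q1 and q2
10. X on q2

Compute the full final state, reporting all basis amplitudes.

The resulting statevector has amplitude sqrt(2)/2 on |1000>, -sqrt(2)/2 on |1010>, and 0 on every other basis state.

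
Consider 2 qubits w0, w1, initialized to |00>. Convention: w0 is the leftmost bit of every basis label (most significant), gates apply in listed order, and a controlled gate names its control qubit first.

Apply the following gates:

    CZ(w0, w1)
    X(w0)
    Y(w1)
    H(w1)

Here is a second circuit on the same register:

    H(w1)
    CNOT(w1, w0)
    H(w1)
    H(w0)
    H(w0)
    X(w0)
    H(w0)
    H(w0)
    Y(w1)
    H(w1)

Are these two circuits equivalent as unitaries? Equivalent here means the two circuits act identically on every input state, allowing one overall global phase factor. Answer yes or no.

No — the two circuits implement different unitaries, even allowing a global phase.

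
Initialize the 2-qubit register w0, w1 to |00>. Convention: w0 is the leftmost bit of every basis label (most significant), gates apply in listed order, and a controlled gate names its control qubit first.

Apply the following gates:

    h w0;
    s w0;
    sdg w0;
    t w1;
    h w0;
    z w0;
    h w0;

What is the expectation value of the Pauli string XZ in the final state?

The observable XZ averages to 1. Key observation: steps 2-3 multiply out to the identity, so the circuit reduces to the remaining gates.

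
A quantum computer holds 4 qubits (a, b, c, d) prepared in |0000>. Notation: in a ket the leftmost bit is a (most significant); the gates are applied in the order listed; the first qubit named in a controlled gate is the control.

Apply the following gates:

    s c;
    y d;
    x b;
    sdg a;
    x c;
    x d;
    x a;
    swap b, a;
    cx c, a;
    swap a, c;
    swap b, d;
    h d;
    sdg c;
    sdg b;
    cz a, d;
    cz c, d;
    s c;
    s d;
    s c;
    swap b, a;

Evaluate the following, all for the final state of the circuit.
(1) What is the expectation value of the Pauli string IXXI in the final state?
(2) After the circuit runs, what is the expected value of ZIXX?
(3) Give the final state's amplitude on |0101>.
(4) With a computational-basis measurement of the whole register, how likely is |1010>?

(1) The observable IXXI averages to 0.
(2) In the final state, ZIXX has expectation 0.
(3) The amplitude on |0101> is -sqrt(2)/2.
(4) Outcome |1010> occurs with probability 0.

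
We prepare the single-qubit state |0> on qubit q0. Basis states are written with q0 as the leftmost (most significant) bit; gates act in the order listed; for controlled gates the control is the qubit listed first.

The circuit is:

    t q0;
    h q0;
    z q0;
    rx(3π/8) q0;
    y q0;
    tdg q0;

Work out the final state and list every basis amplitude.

After the circuit, the state carries amplitude sqrt(2)*(-sin(3*pi/16) + I*cos(3*pi/16))/2 on |0>, sqrt(2)*(sin(3*pi/16) - I*cos(3*pi/16))*exp(3*I*pi/4)/2 on |1>.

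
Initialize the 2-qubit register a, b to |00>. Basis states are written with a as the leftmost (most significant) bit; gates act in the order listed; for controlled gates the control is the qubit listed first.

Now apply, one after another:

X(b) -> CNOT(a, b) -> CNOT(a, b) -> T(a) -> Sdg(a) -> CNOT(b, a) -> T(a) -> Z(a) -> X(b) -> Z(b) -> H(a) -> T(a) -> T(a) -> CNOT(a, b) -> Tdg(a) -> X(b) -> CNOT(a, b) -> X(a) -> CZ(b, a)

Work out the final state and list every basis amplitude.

The final amplitudes are 0 on |00>, sqrt(2)*I/2 on |01>, 0 on |10>, sqrt(2)*exp(I*pi/4)/2 on |11>.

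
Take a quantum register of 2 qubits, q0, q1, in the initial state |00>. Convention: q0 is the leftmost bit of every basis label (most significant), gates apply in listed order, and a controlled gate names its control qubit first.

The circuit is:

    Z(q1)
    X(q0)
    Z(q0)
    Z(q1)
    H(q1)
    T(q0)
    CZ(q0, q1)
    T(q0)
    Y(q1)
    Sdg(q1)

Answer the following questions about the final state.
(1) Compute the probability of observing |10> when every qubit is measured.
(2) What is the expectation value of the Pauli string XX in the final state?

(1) Outcome |10> occurs with probability 1/2.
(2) The expectation value of XX is 0.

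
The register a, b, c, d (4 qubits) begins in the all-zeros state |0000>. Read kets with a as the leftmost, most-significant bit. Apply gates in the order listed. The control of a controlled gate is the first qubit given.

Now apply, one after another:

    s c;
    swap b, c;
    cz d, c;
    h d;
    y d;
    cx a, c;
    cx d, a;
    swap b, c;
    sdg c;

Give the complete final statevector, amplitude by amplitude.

The resulting statevector has amplitude -sqrt(2)*I/2 on |0000>, sqrt(2)*I/2 on |1001>, and 0 on every other basis state.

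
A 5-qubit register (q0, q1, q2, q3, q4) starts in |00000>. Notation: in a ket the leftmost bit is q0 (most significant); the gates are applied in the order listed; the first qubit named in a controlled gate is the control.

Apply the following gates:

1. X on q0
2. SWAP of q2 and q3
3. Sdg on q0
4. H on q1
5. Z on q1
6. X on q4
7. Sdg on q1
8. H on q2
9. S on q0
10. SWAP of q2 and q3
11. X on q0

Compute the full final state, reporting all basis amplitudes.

The final amplitudes are 1/2 on |00001>, 1/2 on |00011>, I/2 on |01001>, I/2 on |01011>, and 0 on every other basis state.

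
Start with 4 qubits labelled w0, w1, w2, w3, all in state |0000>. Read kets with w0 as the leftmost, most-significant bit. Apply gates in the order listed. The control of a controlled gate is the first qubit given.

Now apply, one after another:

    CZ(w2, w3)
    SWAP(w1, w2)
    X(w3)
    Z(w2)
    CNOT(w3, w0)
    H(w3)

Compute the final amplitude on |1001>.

|1001> carries amplitude -sqrt(2)/2 in the final state.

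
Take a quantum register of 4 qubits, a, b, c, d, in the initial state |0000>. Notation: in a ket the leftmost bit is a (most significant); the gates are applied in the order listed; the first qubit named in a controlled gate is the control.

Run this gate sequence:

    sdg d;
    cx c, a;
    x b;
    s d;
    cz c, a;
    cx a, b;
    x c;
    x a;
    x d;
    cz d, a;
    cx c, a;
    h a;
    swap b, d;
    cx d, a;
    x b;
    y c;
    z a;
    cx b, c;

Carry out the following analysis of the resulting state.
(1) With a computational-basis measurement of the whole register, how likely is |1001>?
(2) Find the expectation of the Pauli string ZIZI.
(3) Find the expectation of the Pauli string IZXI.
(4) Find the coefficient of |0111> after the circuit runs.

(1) Outcome |1001> occurs with probability 1/2.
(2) The observable ZIZI averages to 0.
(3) The observable IZXI averages to 0.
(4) The amplitude on |0111> is 0.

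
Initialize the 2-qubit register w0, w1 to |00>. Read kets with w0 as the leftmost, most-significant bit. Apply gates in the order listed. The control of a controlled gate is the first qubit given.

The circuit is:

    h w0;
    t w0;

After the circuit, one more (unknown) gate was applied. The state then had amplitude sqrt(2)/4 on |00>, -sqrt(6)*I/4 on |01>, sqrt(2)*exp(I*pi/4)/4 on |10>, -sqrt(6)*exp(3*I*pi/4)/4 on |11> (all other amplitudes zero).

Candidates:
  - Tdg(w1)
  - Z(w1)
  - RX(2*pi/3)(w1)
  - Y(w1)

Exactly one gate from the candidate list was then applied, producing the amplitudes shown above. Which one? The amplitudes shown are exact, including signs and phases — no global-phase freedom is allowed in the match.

The unique candidate consistent with the amplitudes is RX(2*pi/3)(w1).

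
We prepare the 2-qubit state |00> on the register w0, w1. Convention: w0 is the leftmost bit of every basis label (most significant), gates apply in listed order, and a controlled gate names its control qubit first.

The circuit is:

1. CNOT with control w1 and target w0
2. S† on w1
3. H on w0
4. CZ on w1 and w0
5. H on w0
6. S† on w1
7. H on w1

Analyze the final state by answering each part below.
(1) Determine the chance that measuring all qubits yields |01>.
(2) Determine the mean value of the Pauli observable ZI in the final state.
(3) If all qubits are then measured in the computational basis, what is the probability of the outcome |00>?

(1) A full measurement returns |01> with probability 1/2.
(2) In the final state, ZI has expectation 1.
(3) The probability of measuring |00> is 1/2.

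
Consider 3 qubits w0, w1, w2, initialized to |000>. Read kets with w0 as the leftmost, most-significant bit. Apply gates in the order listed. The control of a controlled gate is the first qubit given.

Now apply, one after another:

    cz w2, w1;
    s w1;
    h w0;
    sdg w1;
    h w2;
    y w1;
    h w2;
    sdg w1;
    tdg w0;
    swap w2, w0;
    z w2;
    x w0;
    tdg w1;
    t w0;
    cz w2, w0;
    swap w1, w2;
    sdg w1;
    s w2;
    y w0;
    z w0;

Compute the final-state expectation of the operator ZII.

The observable ZII averages to 1.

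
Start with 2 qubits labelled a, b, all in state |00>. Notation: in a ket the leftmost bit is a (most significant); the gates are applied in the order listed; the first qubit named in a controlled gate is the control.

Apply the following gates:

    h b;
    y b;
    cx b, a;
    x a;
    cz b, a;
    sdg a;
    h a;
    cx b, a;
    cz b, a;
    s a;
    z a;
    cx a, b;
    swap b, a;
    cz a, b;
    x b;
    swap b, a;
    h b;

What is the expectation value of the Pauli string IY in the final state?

The expectation value of IY is 1.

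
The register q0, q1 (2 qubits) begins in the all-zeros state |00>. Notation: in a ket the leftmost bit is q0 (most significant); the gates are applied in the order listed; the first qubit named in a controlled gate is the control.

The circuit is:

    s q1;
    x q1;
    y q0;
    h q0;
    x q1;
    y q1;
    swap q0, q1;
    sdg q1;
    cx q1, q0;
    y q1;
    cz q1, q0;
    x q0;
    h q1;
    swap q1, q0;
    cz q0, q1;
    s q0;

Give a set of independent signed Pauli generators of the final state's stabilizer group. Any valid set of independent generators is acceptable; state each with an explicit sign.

One valid set of independent stabilizer generators is -YI, +IY (any independent generating set of the same group is equally correct).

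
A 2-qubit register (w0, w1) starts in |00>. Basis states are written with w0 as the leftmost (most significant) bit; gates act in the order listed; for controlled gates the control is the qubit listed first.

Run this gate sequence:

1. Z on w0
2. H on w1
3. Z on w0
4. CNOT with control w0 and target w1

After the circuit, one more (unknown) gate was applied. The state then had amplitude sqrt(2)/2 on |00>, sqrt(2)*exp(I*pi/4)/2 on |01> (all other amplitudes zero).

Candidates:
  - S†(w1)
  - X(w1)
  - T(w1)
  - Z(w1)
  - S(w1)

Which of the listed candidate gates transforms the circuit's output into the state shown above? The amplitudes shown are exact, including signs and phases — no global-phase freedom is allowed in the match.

The unique candidate consistent with the amplitudes is T(w1).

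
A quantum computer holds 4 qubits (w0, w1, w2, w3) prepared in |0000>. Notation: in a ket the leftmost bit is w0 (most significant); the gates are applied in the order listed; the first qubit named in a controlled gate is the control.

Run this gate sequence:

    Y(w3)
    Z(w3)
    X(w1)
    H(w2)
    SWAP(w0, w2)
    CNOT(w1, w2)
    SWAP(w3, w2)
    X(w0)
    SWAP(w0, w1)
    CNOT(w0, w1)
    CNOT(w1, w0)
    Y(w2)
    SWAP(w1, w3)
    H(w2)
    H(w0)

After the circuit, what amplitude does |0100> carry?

The final state's coefficient on |0100> equals -sqrt(2)/4.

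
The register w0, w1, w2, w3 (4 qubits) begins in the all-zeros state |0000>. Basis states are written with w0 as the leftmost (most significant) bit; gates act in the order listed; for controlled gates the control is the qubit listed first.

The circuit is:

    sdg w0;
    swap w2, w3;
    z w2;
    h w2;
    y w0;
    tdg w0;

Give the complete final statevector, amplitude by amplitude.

The final amplitudes are sqrt(2)*exp(I*pi/4)/2 on |1000>, sqrt(2)*exp(I*pi/4)/2 on |1010>, and 0 on every other basis state.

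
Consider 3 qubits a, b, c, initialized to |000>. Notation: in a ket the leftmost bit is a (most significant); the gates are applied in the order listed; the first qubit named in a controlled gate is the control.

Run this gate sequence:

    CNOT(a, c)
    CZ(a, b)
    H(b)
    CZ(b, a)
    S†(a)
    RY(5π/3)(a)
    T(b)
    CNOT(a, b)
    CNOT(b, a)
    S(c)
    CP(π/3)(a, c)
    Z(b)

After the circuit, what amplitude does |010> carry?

|010> carries amplitude -sqrt(2)/4 in the final state.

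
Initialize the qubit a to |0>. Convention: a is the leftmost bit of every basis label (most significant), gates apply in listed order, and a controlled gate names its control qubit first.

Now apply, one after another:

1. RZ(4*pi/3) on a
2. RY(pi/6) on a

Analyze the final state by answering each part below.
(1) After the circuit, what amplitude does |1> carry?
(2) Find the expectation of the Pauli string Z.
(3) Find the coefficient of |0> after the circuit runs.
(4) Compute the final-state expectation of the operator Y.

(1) The amplitude on |1> is (-sqrt(6) + sqrt(2))*exp(I*pi/3)/4.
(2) The expectation value of Z is sqrt(3)/2.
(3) The final state's coefficient on |0> equals (-sqrt(6) - sqrt(2))*exp(I*pi/3)/4.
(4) In the final state, Y has expectation 0.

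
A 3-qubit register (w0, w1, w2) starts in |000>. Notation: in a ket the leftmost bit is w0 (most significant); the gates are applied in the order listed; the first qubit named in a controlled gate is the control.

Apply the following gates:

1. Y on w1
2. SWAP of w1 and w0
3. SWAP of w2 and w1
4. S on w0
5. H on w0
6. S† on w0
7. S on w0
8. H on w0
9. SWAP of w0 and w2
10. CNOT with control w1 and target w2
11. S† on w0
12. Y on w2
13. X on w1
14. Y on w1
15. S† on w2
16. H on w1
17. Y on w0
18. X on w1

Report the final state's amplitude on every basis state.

The final amplitudes are sqrt(2)*I/2 on |100>, sqrt(2)*I/2 on |110>, and 0 on every other basis state. Key observation: gates 5-8 undo each other exactly, leaving only the rest of the circuit to track.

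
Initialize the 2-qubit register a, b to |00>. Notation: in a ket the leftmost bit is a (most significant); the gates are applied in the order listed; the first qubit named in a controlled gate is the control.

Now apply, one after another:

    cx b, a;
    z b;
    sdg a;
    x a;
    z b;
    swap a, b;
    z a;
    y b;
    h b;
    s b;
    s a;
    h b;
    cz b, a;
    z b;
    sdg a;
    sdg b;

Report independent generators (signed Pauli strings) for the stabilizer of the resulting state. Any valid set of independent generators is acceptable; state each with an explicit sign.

The stabilizer group can be generated by +IX, +ZI, among other valid generating sets.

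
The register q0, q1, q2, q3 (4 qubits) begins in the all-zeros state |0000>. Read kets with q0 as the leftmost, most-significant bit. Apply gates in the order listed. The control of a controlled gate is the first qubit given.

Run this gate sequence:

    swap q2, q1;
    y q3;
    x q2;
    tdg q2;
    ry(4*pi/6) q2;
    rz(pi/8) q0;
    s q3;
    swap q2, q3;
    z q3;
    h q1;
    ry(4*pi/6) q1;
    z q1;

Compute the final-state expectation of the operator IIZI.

In the final state, IIZI has expectation -1.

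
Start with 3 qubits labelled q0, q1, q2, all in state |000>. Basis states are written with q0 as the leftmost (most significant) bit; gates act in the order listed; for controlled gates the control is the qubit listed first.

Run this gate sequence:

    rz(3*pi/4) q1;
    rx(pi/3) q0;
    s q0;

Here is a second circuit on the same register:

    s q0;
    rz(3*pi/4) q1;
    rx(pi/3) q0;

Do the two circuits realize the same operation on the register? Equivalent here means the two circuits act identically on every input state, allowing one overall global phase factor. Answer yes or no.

No, they are not equivalent — no single phase factor reconciles the two unitaries.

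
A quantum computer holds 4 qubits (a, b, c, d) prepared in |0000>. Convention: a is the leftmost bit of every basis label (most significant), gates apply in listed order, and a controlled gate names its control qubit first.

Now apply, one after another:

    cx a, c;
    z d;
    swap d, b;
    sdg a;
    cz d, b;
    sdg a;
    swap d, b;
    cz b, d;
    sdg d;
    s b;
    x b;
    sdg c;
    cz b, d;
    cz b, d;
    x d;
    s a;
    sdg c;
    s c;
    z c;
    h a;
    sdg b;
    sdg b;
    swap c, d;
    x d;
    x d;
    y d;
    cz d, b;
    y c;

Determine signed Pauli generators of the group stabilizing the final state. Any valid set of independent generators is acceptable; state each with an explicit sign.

The final state is stabilized by the group generated by +XIII, -IZII, +IIZI, -IIIZ; other independent generating sets are equally valid. Key observation: steps 13-14 multiply out to the identity, so the circuit reduces to the remaining gates.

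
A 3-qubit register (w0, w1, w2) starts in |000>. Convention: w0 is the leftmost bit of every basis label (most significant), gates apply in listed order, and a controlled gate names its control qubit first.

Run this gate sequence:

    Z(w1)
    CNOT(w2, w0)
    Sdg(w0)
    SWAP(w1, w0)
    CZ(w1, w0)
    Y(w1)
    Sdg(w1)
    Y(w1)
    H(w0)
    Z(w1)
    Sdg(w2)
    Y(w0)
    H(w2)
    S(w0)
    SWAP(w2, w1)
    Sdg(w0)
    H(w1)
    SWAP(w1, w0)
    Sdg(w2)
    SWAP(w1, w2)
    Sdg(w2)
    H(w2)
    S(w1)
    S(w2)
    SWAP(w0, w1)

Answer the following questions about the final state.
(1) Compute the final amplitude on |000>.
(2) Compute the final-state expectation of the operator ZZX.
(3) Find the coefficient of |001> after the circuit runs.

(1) |000> carries amplitude -1/2 - I/2 in the final state.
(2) The expectation value of ZZX is 1.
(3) The final state's coefficient on |001> equals -1/2 - I/2.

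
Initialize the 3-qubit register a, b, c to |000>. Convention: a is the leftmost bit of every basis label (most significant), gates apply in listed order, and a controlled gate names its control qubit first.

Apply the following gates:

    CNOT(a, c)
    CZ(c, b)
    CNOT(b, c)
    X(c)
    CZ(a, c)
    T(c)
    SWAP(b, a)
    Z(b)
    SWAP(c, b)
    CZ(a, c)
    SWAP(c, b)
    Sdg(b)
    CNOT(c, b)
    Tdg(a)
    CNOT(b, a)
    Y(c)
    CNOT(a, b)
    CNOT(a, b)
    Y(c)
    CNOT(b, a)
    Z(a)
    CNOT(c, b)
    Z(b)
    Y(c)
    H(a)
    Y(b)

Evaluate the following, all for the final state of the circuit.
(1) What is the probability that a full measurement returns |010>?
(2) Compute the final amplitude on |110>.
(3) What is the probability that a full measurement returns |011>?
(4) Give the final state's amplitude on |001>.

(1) A full measurement returns |010> with probability 1/2. Key observation: gates 15-20 undo each other exactly, leaving only the rest of the circuit to track.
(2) |110> carries amplitude sqrt(2)*exp(I*pi/4)/2 in the final state.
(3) Outcome |011> occurs with probability 0.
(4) |001> carries amplitude 0 in the final state.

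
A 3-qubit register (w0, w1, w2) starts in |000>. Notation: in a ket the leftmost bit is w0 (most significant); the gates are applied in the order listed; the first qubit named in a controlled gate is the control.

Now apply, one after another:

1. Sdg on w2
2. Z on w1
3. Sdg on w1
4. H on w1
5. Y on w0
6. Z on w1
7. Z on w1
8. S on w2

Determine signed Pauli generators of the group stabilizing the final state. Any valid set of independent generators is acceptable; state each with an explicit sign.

The final state is stabilized by the group generated by +IXI, -ZII, +IIZ; other independent generating sets are equally valid.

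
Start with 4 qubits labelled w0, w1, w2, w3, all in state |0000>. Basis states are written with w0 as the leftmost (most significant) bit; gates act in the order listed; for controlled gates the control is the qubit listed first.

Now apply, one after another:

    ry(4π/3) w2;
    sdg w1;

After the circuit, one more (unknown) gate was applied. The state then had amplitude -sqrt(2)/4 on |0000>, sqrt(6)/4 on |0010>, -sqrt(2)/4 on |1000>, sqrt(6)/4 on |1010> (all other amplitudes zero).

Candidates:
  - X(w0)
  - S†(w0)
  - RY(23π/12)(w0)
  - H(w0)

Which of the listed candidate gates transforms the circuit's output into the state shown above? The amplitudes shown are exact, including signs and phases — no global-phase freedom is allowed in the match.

The unique candidate consistent with the amplitudes is H(w0).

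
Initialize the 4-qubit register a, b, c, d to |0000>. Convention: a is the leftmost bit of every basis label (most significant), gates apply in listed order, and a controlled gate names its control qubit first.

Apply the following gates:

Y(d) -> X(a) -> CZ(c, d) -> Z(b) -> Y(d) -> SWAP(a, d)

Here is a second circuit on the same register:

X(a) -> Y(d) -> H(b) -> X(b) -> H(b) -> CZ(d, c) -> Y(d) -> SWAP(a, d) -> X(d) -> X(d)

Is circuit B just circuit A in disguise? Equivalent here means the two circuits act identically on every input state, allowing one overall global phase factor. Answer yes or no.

Yes — the two circuits implement the same unitary up to a global phase.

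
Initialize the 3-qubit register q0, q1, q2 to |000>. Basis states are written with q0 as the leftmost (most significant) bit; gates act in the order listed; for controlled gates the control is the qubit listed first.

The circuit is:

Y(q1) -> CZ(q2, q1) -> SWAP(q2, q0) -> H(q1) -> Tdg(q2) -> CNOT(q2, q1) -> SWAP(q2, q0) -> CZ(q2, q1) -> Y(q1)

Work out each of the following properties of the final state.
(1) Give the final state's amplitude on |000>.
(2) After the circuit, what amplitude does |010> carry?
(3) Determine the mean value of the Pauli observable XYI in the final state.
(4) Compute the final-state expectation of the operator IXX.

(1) |000> carries amplitude -sqrt(2)/2 in the final state.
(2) The final state's coefficient on |010> equals -sqrt(2)/2.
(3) In the final state, XYI has expectation 0.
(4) The expectation value of IXX is 0.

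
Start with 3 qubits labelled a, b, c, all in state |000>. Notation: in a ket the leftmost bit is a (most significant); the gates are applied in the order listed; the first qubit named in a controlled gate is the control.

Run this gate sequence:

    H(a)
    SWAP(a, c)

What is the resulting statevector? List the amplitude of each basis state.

After the circuit, the state carries amplitude sqrt(2)/2 on |000>, sqrt(2)/2 on |001>, and 0 on every other basis state.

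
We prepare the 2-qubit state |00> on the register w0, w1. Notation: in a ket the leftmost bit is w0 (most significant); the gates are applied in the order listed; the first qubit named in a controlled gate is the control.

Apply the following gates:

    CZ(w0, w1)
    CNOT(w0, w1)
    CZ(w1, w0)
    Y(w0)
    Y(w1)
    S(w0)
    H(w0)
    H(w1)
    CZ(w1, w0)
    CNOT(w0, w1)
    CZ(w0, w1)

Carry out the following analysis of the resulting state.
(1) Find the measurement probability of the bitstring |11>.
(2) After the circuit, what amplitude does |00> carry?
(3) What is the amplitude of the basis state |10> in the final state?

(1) Outcome |11> occurs with probability 1/4.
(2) |00> carries amplitude -I/2 in the final state.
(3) |10> carries amplitude I/2 in the final state.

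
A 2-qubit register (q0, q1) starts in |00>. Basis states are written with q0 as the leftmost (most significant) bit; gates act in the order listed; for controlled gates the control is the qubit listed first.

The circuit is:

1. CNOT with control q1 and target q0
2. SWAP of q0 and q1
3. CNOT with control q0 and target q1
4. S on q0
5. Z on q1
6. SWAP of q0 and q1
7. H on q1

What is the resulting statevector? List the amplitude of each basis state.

After the circuit, the state carries amplitude sqrt(2)/2 on |00>, sqrt(2)/2 on |01>, 0 on |10>, 0 on |11>.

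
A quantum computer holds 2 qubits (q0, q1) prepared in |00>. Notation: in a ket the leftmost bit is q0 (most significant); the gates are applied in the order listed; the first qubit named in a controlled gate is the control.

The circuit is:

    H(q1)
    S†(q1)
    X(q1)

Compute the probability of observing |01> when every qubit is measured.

A full measurement returns |01> with probability 1/2.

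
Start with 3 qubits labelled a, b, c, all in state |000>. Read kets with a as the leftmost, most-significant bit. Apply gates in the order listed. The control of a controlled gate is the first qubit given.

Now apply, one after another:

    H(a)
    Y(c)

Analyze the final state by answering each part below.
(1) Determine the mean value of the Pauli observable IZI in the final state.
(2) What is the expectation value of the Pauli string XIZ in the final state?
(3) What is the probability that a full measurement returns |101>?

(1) The observable IZI averages to 1.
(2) The expectation value of XIZ is -1.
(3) Outcome |101> occurs with probability 1/2.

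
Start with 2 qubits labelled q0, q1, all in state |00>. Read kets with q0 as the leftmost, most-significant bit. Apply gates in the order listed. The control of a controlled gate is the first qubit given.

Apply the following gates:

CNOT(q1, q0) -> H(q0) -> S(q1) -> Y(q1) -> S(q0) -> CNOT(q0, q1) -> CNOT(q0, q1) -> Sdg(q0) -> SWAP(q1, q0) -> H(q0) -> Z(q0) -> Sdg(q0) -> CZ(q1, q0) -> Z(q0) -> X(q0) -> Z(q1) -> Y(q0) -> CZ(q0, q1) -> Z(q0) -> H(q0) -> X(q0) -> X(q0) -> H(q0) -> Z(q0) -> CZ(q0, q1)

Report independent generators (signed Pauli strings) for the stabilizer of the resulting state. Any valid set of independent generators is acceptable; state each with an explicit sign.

The stabilizer group can be generated by -YZ, -ZX, among other valid generating sets. Key observation: steps 18-25 multiply out to the identity, so the circuit reduces to the remaining gates.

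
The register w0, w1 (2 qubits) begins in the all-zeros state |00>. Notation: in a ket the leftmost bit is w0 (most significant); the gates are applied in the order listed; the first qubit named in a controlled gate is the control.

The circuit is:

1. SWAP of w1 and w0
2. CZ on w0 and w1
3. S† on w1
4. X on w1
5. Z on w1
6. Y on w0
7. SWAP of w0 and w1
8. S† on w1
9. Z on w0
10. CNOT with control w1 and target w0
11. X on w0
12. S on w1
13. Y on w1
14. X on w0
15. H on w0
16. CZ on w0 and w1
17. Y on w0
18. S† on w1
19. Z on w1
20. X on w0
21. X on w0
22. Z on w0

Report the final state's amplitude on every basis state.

The resulting statevector has amplitude -sqrt(2)*I/2 on |00>, 0 on |01>, -sqrt(2)*I/2 on |10>, 0 on |11>.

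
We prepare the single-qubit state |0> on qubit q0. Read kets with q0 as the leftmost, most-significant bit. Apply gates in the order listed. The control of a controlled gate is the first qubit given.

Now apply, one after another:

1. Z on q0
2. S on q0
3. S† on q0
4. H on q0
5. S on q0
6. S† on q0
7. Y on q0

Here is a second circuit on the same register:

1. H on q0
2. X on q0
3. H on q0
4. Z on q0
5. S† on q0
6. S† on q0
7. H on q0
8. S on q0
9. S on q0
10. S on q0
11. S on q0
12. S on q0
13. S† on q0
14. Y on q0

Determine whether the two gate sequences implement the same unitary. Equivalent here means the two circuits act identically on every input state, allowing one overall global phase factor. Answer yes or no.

Yes — the two circuits implement the same unitary up to a global phase.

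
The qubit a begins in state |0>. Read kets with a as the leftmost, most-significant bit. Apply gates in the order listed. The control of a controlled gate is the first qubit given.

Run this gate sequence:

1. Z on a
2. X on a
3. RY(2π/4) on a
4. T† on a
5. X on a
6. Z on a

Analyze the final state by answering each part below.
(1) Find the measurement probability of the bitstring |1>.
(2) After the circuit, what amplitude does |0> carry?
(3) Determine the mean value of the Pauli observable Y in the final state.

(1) Outcome |1> occurs with probability 1/2.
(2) The amplitude on |0> is -sqrt(2)*exp(3*I*pi/4)/2.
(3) The observable Y averages to sqrt(2)/2.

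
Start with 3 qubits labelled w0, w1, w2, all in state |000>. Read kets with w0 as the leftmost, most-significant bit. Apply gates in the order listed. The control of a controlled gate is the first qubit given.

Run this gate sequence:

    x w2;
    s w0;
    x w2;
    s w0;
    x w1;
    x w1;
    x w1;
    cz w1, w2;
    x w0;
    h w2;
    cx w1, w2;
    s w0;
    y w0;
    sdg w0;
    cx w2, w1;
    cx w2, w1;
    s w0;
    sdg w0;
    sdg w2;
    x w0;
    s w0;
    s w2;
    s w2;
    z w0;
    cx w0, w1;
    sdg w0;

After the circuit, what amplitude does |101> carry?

The final state's coefficient on |101> equals -sqrt(2)*I/2.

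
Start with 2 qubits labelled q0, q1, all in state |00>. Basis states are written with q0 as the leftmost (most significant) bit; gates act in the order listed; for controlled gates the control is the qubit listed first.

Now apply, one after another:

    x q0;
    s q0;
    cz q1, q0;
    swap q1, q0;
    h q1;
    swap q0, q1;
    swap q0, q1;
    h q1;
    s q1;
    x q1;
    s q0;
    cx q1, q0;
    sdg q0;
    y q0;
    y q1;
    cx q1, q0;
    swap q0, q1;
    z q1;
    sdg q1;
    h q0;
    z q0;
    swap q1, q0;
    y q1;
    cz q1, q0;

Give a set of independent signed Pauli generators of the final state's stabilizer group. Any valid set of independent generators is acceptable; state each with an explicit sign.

The final state is stabilized by the group generated by -IX, +ZI; other independent generating sets are equally valid.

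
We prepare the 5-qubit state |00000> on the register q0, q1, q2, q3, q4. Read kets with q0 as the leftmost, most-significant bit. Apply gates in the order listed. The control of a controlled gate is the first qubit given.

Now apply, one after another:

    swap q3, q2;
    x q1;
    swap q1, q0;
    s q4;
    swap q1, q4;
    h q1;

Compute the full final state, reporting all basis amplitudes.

The resulting statevector has amplitude sqrt(2)/2 on |10000>, sqrt(2)/2 on |11000>, and 0 on every other basis state.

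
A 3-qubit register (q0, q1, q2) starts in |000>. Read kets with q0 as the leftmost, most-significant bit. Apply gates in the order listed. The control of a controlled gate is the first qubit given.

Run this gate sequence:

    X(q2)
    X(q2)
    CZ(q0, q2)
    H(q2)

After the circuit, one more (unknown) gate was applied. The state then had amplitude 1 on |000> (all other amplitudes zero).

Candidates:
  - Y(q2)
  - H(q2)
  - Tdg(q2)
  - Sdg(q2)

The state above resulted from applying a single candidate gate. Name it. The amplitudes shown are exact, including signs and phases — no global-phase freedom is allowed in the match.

The unique candidate consistent with the amplitudes is H(q2). Key observation: gates 1-2 undo each other exactly, leaving only the rest of the circuit to track.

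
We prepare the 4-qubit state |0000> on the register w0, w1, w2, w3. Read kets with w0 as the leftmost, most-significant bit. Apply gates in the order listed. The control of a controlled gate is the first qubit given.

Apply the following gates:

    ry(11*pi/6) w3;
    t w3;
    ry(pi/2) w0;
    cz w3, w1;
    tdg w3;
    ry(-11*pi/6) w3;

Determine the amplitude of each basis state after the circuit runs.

The resulting statevector has amplitude sqrt(2)/2 on |0000>, sqrt(2)/2 on |1000>, and 0 on every other basis state.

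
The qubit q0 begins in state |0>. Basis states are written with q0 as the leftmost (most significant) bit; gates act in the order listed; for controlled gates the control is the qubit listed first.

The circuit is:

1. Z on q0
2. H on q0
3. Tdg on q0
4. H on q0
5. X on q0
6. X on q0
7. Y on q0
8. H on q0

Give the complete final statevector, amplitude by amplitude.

After the circuit, the state carries amplitude sqrt(2)*exp(I*pi/4)/2 on |0>, -sqrt(2)*I/2 on |1>.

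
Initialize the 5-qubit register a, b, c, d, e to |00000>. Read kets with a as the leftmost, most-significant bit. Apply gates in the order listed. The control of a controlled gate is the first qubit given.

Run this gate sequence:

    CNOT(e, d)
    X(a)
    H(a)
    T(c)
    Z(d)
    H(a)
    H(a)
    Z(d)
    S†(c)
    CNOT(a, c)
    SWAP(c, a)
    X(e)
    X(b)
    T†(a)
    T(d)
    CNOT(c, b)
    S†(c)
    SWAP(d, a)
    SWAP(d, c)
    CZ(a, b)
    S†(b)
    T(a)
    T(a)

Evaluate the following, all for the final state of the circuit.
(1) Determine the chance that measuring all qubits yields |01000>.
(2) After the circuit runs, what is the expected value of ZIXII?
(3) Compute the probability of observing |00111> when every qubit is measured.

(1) A full measurement returns |01000> with probability 0.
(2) The observable ZIXII averages to 0.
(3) The probability of measuring |00111> is 1/2.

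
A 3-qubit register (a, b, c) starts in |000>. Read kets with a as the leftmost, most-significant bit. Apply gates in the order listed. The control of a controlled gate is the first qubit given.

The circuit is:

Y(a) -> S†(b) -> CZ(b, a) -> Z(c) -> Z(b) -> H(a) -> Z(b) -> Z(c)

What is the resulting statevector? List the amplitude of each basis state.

After the circuit, the state carries amplitude sqrt(2)*I/2 on |000>, -sqrt(2)*I/2 on |100>, and 0 on every other basis state.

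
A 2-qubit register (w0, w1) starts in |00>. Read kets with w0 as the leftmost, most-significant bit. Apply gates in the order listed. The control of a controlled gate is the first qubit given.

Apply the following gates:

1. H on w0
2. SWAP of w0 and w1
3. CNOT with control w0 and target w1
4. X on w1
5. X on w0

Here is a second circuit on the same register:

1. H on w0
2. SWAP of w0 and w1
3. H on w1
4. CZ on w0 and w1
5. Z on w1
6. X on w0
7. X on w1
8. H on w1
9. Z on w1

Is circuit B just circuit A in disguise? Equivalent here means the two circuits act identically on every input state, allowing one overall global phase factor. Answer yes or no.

Yes — the two circuits implement the same unitary up to a global phase.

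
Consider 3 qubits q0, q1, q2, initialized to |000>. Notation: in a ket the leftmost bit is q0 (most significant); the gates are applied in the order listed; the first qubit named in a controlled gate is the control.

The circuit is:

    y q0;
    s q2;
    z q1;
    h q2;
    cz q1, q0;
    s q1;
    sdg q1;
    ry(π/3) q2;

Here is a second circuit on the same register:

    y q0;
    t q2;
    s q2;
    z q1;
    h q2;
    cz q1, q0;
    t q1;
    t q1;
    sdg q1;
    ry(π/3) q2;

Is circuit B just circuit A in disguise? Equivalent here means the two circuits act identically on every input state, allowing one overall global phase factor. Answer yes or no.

No: there is an input state on which the two circuits produce genuinely different outputs (not merely differing by a phase).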